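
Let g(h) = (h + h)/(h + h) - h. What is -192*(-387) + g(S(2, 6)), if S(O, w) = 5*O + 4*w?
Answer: 74271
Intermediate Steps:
S(O, w) = 4*w + 5*O
g(h) = 1 - h (g(h) = (2*h)/((2*h)) - h = (2*h)*(1/(2*h)) - h = 1 - h)
-192*(-387) + g(S(2, 6)) = -192*(-387) + (1 - (4*6 + 5*2)) = 74304 + (1 - (24 + 10)) = 74304 + (1 - 1*34) = 74304 + (1 - 34) = 74304 - 33 = 74271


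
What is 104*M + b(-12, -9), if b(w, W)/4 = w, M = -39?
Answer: -4104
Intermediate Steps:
b(w, W) = 4*w
104*M + b(-12, -9) = 104*(-39) + 4*(-12) = -4056 - 48 = -4104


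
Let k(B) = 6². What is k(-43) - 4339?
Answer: -4303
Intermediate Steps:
k(B) = 36
k(-43) - 4339 = 36 - 4339 = -4303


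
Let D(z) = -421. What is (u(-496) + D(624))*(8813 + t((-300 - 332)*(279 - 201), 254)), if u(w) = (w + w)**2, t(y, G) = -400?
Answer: 8275388559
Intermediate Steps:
u(w) = 4*w**2 (u(w) = (2*w)**2 = 4*w**2)
(u(-496) + D(624))*(8813 + t((-300 - 332)*(279 - 201), 254)) = (4*(-496)**2 - 421)*(8813 - 400) = (4*246016 - 421)*8413 = (984064 - 421)*8413 = 983643*8413 = 8275388559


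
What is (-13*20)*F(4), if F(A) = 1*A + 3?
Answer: -1820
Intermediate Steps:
F(A) = 3 + A (F(A) = A + 3 = 3 + A)
(-13*20)*F(4) = (-13*20)*(3 + 4) = -260*7 = -1820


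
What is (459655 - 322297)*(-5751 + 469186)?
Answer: 63656504730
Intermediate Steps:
(459655 - 322297)*(-5751 + 469186) = 137358*463435 = 63656504730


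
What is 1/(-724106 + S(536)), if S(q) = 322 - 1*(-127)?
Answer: -1/723657 ≈ -1.3819e-6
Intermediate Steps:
S(q) = 449 (S(q) = 322 + 127 = 449)
1/(-724106 + S(536)) = 1/(-724106 + 449) = 1/(-723657) = -1/723657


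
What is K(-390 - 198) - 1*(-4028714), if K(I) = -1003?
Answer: 4027711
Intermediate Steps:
K(-390 - 198) - 1*(-4028714) = -1003 - 1*(-4028714) = -1003 + 4028714 = 4027711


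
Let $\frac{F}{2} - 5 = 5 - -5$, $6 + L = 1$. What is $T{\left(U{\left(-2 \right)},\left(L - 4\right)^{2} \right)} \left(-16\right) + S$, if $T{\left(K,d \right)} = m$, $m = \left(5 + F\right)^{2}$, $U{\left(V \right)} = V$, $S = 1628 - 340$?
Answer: $-18312$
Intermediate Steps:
$L = -5$ ($L = -6 + 1 = -5$)
$F = 30$ ($F = 10 + 2 \left(5 - -5\right) = 10 + 2 \left(5 + 5\right) = 10 + 2 \cdot 10 = 10 + 20 = 30$)
$S = 1288$ ($S = 1628 - 340 = 1288$)
$m = 1225$ ($m = \left(5 + 30\right)^{2} = 35^{2} = 1225$)
$T{\left(K,d \right)} = 1225$
$T{\left(U{\left(-2 \right)},\left(L - 4\right)^{2} \right)} \left(-16\right) + S = 1225 \left(-16\right) + 1288 = -19600 + 1288 = -18312$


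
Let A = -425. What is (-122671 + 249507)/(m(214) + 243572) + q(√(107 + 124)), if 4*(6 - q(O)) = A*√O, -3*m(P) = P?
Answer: 2381760/365251 + 425*231^(¼)/4 ≈ 420.74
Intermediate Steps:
m(P) = -P/3
q(O) = 6 + 425*√O/4 (q(O) = 6 - (-425)*√O/4 = 6 + 425*√O/4)
(-122671 + 249507)/(m(214) + 243572) + q(√(107 + 124)) = (-122671 + 249507)/(-⅓*214 + 243572) + (6 + 425*√(√(107 + 124))/4) = 126836/(-214/3 + 243572) + (6 + 425*√(√231)/4) = 126836/(730502/3) + (6 + 425*231^(¼)/4) = 126836*(3/730502) + (6 + 425*231^(¼)/4) = 190254/365251 + (6 + 425*231^(¼)/4) = 2381760/365251 + 425*231^(¼)/4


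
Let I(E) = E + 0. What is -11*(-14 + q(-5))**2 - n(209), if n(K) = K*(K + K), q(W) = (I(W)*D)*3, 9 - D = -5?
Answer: -639298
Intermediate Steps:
D = 14 (D = 9 - 1*(-5) = 9 + 5 = 14)
I(E) = E
q(W) = 42*W (q(W) = (W*14)*3 = (14*W)*3 = 42*W)
n(K) = 2*K**2 (n(K) = K*(2*K) = 2*K**2)
-11*(-14 + q(-5))**2 - n(209) = -11*(-14 + 42*(-5))**2 - 2*209**2 = -11*(-14 - 210)**2 - 2*43681 = -11*(-224)**2 - 1*87362 = -11*50176 - 87362 = -551936 - 87362 = -639298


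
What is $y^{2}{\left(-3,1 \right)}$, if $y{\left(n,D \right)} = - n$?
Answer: $9$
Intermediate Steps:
$y^{2}{\left(-3,1 \right)} = \left(\left(-1\right) \left(-3\right)\right)^{2} = 3^{2} = 9$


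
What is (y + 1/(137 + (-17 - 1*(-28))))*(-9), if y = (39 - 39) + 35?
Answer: -46629/148 ≈ -315.06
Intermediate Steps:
y = 35 (y = 0 + 35 = 35)
(y + 1/(137 + (-17 - 1*(-28))))*(-9) = (35 + 1/(137 + (-17 - 1*(-28))))*(-9) = (35 + 1/(137 + (-17 + 28)))*(-9) = (35 + 1/(137 + 11))*(-9) = (35 + 1/148)*(-9) = (5181/148)*(-9) = -46629/148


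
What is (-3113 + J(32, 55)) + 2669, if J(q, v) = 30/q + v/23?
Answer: -162167/368 ≈ -440.67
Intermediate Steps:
J(q, v) = 30/q + v/23 (J(q, v) = 30/q + v*(1/23) = 30/q + v/23)
(-3113 + J(32, 55)) + 2669 = (-3113 + (30/32 + (1/23)*55)) + 2669 = (-3113 + (30*(1/32) + 55/23)) + 2669 = (-3113 + (15/16 + 55/23)) + 2669 = (-3113 + 1225/368) + 2669 = -1144359/368 + 2669 = -162167/368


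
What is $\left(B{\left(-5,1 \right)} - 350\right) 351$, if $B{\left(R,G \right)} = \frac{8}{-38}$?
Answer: $- \frac{2335554}{19} \approx -1.2292 \cdot 10^{5}$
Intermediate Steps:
$B{\left(R,G \right)} = - \frac{4}{19}$ ($B{\left(R,G \right)} = 8 \left(- \frac{1}{38}\right) = - \frac{4}{19}$)
$\left(B{\left(-5,1 \right)} - 350\right) 351 = \left(- \frac{4}{19} - 350\right) 351 = \left(- \frac{6654}{19}\right) 351 = - \frac{2335554}{19}$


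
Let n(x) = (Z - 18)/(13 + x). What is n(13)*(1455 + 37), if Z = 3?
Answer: -11190/13 ≈ -860.77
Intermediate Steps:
n(x) = -15/(13 + x) (n(x) = (3 - 18)/(13 + x) = -15/(13 + x))
n(13)*(1455 + 37) = (-15/(13 + 13))*(1455 + 37) = -15/26*1492 = -11190/13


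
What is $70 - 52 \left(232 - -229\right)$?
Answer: $-23902$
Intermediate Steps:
$70 - 52 \left(232 - -229\right) = 70 - 52 \left(232 + 229\right) = 70 - 23972 = -23902$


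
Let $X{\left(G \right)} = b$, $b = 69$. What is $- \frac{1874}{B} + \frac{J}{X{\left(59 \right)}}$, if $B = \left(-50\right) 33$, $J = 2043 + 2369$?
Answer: $\frac{411617}{6325} \approx 65.078$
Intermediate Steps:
$X{\left(G \right)} = 69$
$J = 4412$
$B = -1650$
$- \frac{1874}{B} + \frac{J}{X{\left(59 \right)}} = - \frac{1874}{-1650} + \frac{4412}{69} = \left(-1874\right) \left(- \frac{1}{1650}\right) + 4412 \cdot \frac{1}{69} = \frac{937}{825} + \frac{4412}{69} = \frac{411617}{6325}$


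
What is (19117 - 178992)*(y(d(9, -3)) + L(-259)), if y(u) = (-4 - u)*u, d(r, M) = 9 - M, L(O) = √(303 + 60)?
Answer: 30696000 - 1758625*√3 ≈ 2.7650e+7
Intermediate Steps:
L(O) = 11*√3 (L(O) = √363 = 11*√3)
y(u) = u*(-4 - u)
(19117 - 178992)*(y(d(9, -3)) + L(-259)) = (19117 - 178992)*(-(9 - 1*(-3))*(4 + (9 - 1*(-3))) + 11*√3) = -159875*(-(9 + 3)*(4 + (9 + 3)) + 11*√3) = -159875*(-1*12*(4 + 12) + 11*√3) = -159875*(-1*12*16 + 11*√3) = -159875*(-192 + 11*√3) = 30696000 - 1758625*√3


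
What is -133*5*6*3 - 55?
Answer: -12025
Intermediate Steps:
-133*5*6*3 - 55 = -3990*3 - 55 = -133*90 - 55 = -11970 - 55 = -12025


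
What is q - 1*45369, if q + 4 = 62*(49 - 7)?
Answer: -42769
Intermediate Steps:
q = 2600 (q = -4 + 62*(49 - 7) = -4 + 62*42 = -4 + 2604 = 2600)
q - 1*45369 = 2600 - 1*45369 = 2600 - 45369 = -42769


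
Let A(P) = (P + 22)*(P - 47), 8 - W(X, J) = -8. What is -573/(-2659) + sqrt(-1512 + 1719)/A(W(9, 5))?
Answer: 573/2659 - 3*sqrt(23)/1178 ≈ 0.20328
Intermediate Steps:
W(X, J) = 16 (W(X, J) = 8 - 1*(-8) = 8 + 8 = 16)
A(P) = (-47 + P)*(22 + P) (A(P) = (22 + P)*(-47 + P) = (-47 + P)*(22 + P))
-573/(-2659) + sqrt(-1512 + 1719)/A(W(9, 5)) = -573/(-2659) + sqrt(-1512 + 1719)/(-1034 + 16**2 - 25*16) = -573*(-1/2659) + sqrt(207)/(-1034 + 256 - 400) = 573/2659 + (3*sqrt(23))/(-1178) = 573/2659 + (3*sqrt(23))*(-1/1178) = 573/2659 - 3*sqrt(23)/1178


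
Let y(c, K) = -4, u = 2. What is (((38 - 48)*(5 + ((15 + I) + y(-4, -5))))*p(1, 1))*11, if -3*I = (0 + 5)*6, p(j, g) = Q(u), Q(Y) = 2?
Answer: -1320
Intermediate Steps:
p(j, g) = 2
I = -10 (I = -(0 + 5)*6/3 = -5*6/3 = -1/3*30 = -10)
(((38 - 48)*(5 + ((15 + I) + y(-4, -5))))*p(1, 1))*11 = (((38 - 48)*(5 + ((15 - 10) - 4)))*2)*11 = (-10*(5 + (5 - 4))*2)*11 = (-10*(5 + 1)*2)*11 = (-10*6*2)*11 = -60*2*11 = -120*11 = -1320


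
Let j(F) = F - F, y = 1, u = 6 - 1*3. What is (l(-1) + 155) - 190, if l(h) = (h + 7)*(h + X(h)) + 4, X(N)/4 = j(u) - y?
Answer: -61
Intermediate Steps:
u = 3 (u = 6 - 3 = 3)
j(F) = 0
X(N) = -4 (X(N) = 4*(0 - 1*1) = 4*(0 - 1) = 4*(-1) = -4)
l(h) = 4 + (-4 + h)*(7 + h) (l(h) = (h + 7)*(h - 4) + 4 = (7 + h)*(-4 + h) + 4 = (-4 + h)*(7 + h) + 4 = 4 + (-4 + h)*(7 + h))
(l(-1) + 155) - 190 = ((-24 + (-1)**2 + 3*(-1)) + 155) - 190 = ((-24 + 1 - 3) + 155) - 190 = (-26 + 155) - 190 = 129 - 190 = -61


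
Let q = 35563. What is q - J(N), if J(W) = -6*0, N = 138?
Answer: 35563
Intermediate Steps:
J(W) = 0
q - J(N) = 35563 - 1*0 = 35563 + 0 = 35563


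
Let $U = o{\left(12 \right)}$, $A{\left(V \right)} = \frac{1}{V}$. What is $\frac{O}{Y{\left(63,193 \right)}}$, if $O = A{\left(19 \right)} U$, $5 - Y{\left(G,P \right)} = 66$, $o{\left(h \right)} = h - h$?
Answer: $0$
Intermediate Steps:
$o{\left(h \right)} = 0$
$Y{\left(G,P \right)} = -61$ ($Y{\left(G,P \right)} = 5 - 66 = -61$)
$U = 0$
$O = 0$ ($O = \frac{1}{19} \cdot 0 = 0$)
$\frac{O}{Y{\left(63,193 \right)}} = \frac{0}{-61} = 0 \left(- \frac{1}{61}\right) = 0$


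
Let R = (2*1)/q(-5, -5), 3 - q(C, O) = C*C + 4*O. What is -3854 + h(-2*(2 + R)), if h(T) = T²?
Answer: -3850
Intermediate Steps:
q(C, O) = 3 - C² - 4*O (q(C, O) = 3 - (C*C + 4*O) = 3 - (C² + 4*O) = 3 + (-C² - 4*O) = 3 - C² - 4*O)
R = -1 (R = (2*1)/(3 - 1*(-5)² - 4*(-5)) = 2/(3 - 1*25 + 20) = 2/(3 - 25 + 20) = 2/(-2) = 2*(-½) = -1)
-3854 + h(-2*(2 + R)) = -3854 + (-2*(2 - 1))² = -3854 + (-2*1)² = -3854 + (-2)² = -3854 + 4 = -3850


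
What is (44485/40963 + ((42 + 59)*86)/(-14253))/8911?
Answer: 278240087/5202648489129 ≈ 5.3480e-5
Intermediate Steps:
(44485/40963 + ((42 + 59)*86)/(-14253))/8911 = (44485*(1/40963) + (101*86)*(-1/14253))*(1/8911) = (44485/40963 + 8686*(-1/14253))*(1/8911) = (44485/40963 - 8686/14253)*(1/8911) = (278240087/583845639)*(1/8911) = 278240087/5202648489129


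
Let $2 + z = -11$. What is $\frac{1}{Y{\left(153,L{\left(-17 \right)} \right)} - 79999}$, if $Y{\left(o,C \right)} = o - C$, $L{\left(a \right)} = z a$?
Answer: $- \frac{1}{80067} \approx -1.249 \cdot 10^{-5}$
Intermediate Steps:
$z = -13$ ($z = -2 - 11 = -13$)
$L{\left(a \right)} = - 13 a$
$\frac{1}{Y{\left(153,L{\left(-17 \right)} \right)} - 79999} = \frac{1}{\left(153 - \left(-13\right) \left(-17\right)\right) - 79999} = \frac{1}{\left(153 - 221\right) - 79999} = \frac{1}{-68 - 79999} = \frac{1}{-80067} = - \frac{1}{80067}$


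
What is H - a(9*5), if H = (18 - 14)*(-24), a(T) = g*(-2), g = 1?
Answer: -94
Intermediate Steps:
a(T) = -2 (a(T) = 1*(-2) = -2)
H = -96 (H = 4*(-24) = -96)
H - a(9*5) = -96 - 1*(-2) = -96 + 2 = -94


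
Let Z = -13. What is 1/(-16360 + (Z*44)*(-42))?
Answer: 1/7664 ≈ 0.00013048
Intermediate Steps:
1/(-16360 + (Z*44)*(-42)) = 1/(-16360 - 13*44*(-42)) = 1/(-16360 - 572*(-42)) = 1/(-16360 + 24024) = 1/7664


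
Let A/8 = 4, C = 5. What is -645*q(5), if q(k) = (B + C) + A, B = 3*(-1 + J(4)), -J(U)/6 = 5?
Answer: 36120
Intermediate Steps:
J(U) = -30 (J(U) = -6*5 = -30)
B = -93 (B = 3*(-1 - 30) = 3*(-31) = -93)
A = 32 (A = 8*4 = 32)
q(k) = -56 (q(k) = (-93 + 5) + 32 = -88 + 32 = -56)
-645*q(5) = -645*(-56) = 36120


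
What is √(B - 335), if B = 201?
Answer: I*√134 ≈ 11.576*I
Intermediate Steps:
√(B - 335) = √(201 - 335) = √(-134) = I*√134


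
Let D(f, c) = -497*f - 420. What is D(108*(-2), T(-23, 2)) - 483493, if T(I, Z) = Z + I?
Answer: -376561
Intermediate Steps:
T(I, Z) = I + Z
D(f, c) = -420 - 497*f
D(108*(-2), T(-23, 2)) - 483493 = (-420 - 53676*(-2)) - 483493 = (-420 - 497*(-216)) - 483493 = (-420 + 107352) - 483493 = 106932 - 483493 = -376561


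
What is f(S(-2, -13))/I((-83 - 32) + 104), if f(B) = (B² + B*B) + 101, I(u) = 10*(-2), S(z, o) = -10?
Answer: -301/20 ≈ -15.050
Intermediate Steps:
I(u) = -20
f(B) = 101 + 2*B² (f(B) = (B² + B²) + 101 = 2*B² + 101 = 101 + 2*B²)
f(S(-2, -13))/I((-83 - 32) + 104) = (101 + 2*(-10)²)/(-20) = (101 + 2*100)*(-1/20) = (101 + 200)*(-1/20) = 301*(-1/20) = -301/20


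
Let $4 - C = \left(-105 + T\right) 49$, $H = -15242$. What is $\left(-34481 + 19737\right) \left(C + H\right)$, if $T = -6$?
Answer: $144476456$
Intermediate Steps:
$C = 5443$ ($C = 4 - \left(-105 - 6\right) 49 = 4 - \left(-111\right) 49 = 4 - -5439 = 4 + 5439 = 5443$)
$\left(-34481 + 19737\right) \left(C + H\right) = \left(-34481 + 19737\right) \left(5443 - 15242\right) = \left(-14744\right) \left(-9799\right) = 144476456$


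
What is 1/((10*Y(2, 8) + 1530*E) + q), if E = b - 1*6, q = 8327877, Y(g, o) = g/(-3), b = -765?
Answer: 3/21444721 ≈ 1.3989e-7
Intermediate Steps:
Y(g, o) = -g/3 (Y(g, o) = g*(-1/3) = -g/3)
E = -771 (E = -765 - 1*6 = -765 - 6 = -771)
1/((10*Y(2, 8) + 1530*E) + q) = 1/((10*(-1/3*2) + 1530*(-771)) + 8327877) = 1/((10*(-2/3) - 1179630) + 8327877) = 1/((-20/3 - 1179630) + 8327877) = 1/(-3538910/3 + 8327877) = 1/(21444721/3) = 3/21444721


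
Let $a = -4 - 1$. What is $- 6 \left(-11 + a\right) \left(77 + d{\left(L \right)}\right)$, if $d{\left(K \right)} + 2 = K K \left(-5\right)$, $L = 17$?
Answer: $-131520$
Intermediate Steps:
$a = -5$
$d{\left(K \right)} = -2 - 5 K^{2}$ ($d{\left(K \right)} = -2 + K K \left(-5\right) = -2 + K^{2} \left(-5\right) = -2 - 5 K^{2}$)
$- 6 \left(-11 + a\right) \left(77 + d{\left(L \right)}\right) = - 6 \left(-11 - 5\right) \left(77 - \left(2 + 5 \cdot 17^{2}\right)\right) = \left(-6\right) \left(-16\right) \left(77 - 1447\right) = 96 \left(77 - 1447\right) = 96 \left(-1370\right) = -131520$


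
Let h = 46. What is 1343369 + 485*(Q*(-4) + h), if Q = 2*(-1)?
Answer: 1369559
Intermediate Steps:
Q = -2
1343369 + 485*(Q*(-4) + h) = 1343369 + 485*(-2*(-4) + 46) = 1343369 + 485*(8 + 46) = 1343369 + 485*54 = 1343369 + 26190 = 1369559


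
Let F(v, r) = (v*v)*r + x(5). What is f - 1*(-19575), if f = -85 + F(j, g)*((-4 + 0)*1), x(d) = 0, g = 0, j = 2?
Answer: 19490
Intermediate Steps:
F(v, r) = r*v² (F(v, r) = (v*v)*r + 0 = v²*r + 0 = r*v² + 0 = r*v²)
f = -85 (f = -85 + (0*2²)*((-4 + 0)*1) = -85 + (0*4)*(-4*1) = -85 + 0*(-4) = -85 + 0 = -85)
f - 1*(-19575) = -85 - 1*(-19575) = -85 + 19575 = 19490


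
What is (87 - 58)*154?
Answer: 4466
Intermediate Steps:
(87 - 58)*154 = 29*154 = 4466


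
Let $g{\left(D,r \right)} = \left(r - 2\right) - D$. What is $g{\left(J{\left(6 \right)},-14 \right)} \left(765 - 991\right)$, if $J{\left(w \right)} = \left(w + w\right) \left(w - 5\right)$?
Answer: $6328$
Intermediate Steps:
$J{\left(w \right)} = 2 w \left(-5 + w\right)$
$g{\left(D,r \right)} = -2 + r - D$ ($g{\left(D,r \right)} = \left(r - 2\right) - D = \left(-2 + r\right) - D = -2 + r - D$)
$g{\left(J{\left(6 \right)},-14 \right)} \left(765 - 991\right) = \left(-2 - 14 - 2 \cdot 6 \left(-5 + 6\right)\right) \left(765 - 991\right) = \left(-2 - 14 - 2 \cdot 6 \cdot 1\right) \left(-226\right) = \left(-2 - 14 - 12\right) \left(-226\right) = \left(-28\right) \left(-226\right) = 6328$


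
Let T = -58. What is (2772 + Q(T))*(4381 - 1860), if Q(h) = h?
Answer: 6841994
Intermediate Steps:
(2772 + Q(T))*(4381 - 1860) = (2772 - 58)*(4381 - 1860) = 2714*2521 = 6841994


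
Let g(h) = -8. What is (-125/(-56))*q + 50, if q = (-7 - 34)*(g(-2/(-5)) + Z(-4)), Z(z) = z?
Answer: 16075/14 ≈ 1148.2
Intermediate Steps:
q = 492 (q = (-7 - 34)*(-8 - 4) = -41*(-12) = 492)
(-125/(-56))*q + 50 = -125/(-56)*492 + 50 = -125*(-1/56)*492 + 50 = (125/56)*492 + 50 = 15375/14 + 50 = 16075/14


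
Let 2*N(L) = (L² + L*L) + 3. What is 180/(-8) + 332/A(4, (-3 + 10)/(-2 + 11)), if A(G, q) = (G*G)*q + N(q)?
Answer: 1503/4714 ≈ 0.31884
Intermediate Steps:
N(L) = 3/2 + L² (N(L) = ((L² + L*L) + 3)/2 = ((L² + L²) + 3)/2 = (2*L² + 3)/2 = (3 + 2*L²)/2 = 3/2 + L²)
A(G, q) = 3/2 + q² + q*G² (A(G, q) = (G*G)*q + (3/2 + q²) = G²*q + (3/2 + q²) = q*G² + (3/2 + q²) = 3/2 + q² + q*G²)
180/(-8) + 332/A(4, (-3 + 10)/(-2 + 11)) = 180/(-8) + 332/(3/2 + ((-3 + 10)/(-2 + 11))² + ((-3 + 10)/(-2 + 11))*4²) = 180*(-⅛) + 332/(3/2 + (7/9)² + (7/9)*16) = -45/2 + 332/(3/2 + (7*(⅑))² + (7*(⅑))*16) = -45/2 + 332/(3/2 + (7/9)² + (7/9)*16) = -45/2 + 332/(3/2 + 49/81 + 112/9) = -45/2 + 332/(2357/162) = -45/2 + 332*(162/2357) = -45/2 + 53784/2357 = 1503/4714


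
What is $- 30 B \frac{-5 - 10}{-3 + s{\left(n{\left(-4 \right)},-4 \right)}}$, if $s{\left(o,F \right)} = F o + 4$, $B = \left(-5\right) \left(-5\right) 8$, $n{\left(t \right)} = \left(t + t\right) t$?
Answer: $- \frac{90000}{127} \approx -708.66$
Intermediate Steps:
$n{\left(t \right)} = 2 t^{2}$ ($n{\left(t \right)} = 2 t t = 2 t^{2}$)
$B = 200$ ($B = 25 \cdot 8 = 200$)
$s{\left(o,F \right)} = 4 + F o$
$- 30 B \frac{-5 - 10}{-3 + s{\left(n{\left(-4 \right)},-4 \right)}} = \left(-30\right) 200 \frac{-5 - 10}{-3 + \left(4 - 4 \cdot 2 \left(-4\right)^{2}\right)} = - 6000 \left(- \frac{15}{-3 + \left(4 - 4 \cdot 2 \cdot 16\right)}\right) = - 6000 \left(- \frac{15}{-3 + \left(4 - 128\right)}\right) = - 6000 \left(- \frac{15}{-3 - 124}\right) = - 6000 \left(- \frac{15}{-127}\right) = - 6000 \left(\left(-15\right) \left(- \frac{1}{127}\right)\right) = \left(-6000\right) \frac{15}{127} = - \frac{90000}{127}$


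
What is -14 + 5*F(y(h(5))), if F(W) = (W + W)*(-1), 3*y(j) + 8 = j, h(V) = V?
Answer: -4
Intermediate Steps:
y(j) = -8/3 + j/3
F(W) = -2*W (F(W) = (2*W)*(-1) = -2*W)
-14 + 5*F(y(h(5))) = -14 + 5*(-2*(-8/3 + (⅓)*5)) = -14 + 5*(-2*(-8/3 + 5/3)) = -14 + 5*(-2*(-1)) = -14 + 5*2 = -14 + 10 = -4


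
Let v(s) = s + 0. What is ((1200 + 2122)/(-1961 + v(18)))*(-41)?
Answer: 136202/1943 ≈ 70.099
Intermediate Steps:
v(s) = s
((1200 + 2122)/(-1961 + v(18)))*(-41) = ((1200 + 2122)/(-1961 + 18))*(-41) = (3322/(-1943))*(-41) = (3322*(-1/1943))*(-41) = -3322/1943*(-41) = 136202/1943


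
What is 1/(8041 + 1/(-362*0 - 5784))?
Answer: 5784/46509143 ≈ 0.00012436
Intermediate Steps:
1/(8041 + 1/(-362*0 - 5784)) = 1/(8041 + 1/(0 - 5784)) = 1/(8041 + 1/(-5784)) = 1/(8041 - 1/5784) = 1/(46509143/5784) = 5784/46509143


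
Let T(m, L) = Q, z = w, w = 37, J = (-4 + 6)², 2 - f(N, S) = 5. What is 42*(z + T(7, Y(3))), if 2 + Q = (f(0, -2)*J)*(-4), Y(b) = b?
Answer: 3486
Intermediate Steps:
f(N, S) = -3 (f(N, S) = 2 - 1*5 = 2 - 5 = -3)
J = 4 (J = 2² = 4)
z = 37
Q = 46 (Q = -2 - 3*4*(-4) = -2 - 12*(-4) = -2 + 48 = 46)
T(m, L) = 46
42*(z + T(7, Y(3))) = 42*(37 + 46) = 42*83 = 3486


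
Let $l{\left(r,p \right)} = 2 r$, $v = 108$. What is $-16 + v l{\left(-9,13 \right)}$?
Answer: $-1960$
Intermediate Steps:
$-16 + v l{\left(-9,13 \right)} = -16 + 108 \cdot 2 \left(-9\right) = -16 + 108 \left(-18\right) = -16 - 1944 = -1960$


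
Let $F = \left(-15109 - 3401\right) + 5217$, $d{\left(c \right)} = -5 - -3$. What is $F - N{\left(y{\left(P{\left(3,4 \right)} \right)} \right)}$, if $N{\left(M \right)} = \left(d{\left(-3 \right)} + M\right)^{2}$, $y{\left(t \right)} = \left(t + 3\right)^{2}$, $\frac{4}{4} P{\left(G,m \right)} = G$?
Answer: $-14449$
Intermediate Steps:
$P{\left(G,m \right)} = G$
$d{\left(c \right)} = -2$ ($d{\left(c \right)} = -5 + 3 = -2$)
$F = -13293$ ($F = -18510 + 5217 = -13293$)
$y{\left(t \right)} = \left(3 + t\right)^{2}$
$N{\left(M \right)} = \left(-2 + M\right)^{2}$
$F - N{\left(y{\left(P{\left(3,4 \right)} \right)} \right)} = -13293 - \left(-2 + \left(3 + 3\right)^{2}\right)^{2} = -13293 - \left(-2 + 6^{2}\right)^{2} = -13293 - \left(-2 + 36\right)^{2} = -13293 - 34^{2} = -13293 - 1156 = -14449$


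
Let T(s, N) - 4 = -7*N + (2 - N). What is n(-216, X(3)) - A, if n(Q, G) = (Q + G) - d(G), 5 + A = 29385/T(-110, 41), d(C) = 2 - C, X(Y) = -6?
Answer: -43065/322 ≈ -133.74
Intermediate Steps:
T(s, N) = 6 - 8*N (T(s, N) = 4 + (-7*N + (2 - N)) = 4 + (2 - 8*N) = 6 - 8*N)
A = -30995/322 (A = -5 + 29385/(6 - 8*41) = -5 + 29385/(6 - 328) = -5 + 29385/(-322) = -5 + 29385*(-1/322) = -5 - 29385/322 = -30995/322 ≈ -96.258)
n(Q, G) = -2 + Q + 2*G (n(Q, G) = (Q + G) - (2 - G) = (G + Q) + (-2 + G) = -2 + Q + 2*G)
n(-216, X(3)) - A = (-2 - 216 + 2*(-6)) - 1*(-30995/322) = (-2 - 216 - 12) + 30995/322 = -230 + 30995/322 = -43065/322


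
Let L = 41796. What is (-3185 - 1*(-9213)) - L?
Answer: -35768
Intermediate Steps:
(-3185 - 1*(-9213)) - L = (-3185 - 1*(-9213)) - 1*41796 = (-3185 + 9213) - 41796 = 6028 - 41796 = -35768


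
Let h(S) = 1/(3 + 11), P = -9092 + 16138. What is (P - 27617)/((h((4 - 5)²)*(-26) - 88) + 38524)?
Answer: -143997/269039 ≈ -0.53523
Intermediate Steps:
P = 7046
h(S) = 1/14
(P - 27617)/((h((4 - 5)²)*(-26) - 88) + 38524) = (7046 - 27617)/(((1/14)*(-26) - 88) + 38524) = -20571/((-13/7 - 88) + 38524) = -20571/(-629/7 + 38524) = -20571/269039/7 = -20571*7/269039 = -143997/269039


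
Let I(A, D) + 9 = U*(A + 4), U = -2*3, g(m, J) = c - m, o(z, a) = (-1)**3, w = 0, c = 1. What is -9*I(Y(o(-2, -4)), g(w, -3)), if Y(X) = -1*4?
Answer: 81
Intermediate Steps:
o(z, a) = -1
Y(X) = -4
g(m, J) = 1 - m
U = -6
I(A, D) = -33 - 6*A (I(A, D) = -9 - 6*(A + 4) = -9 - 6*(4 + A) = -9 + (-24 - 6*A) = -33 - 6*A)
-9*I(Y(o(-2, -4)), g(w, -3)) = -9*(-33 - 6*(-4)) = -9*(-33 + 24) = -9*(-9) = 81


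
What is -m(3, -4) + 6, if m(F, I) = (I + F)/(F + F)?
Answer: 37/6 ≈ 6.1667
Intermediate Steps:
m(F, I) = (F + I)/(2*F) (m(F, I) = (F + I)/((2*F)) = (F + I)*(1/(2*F)) = (F + I)/(2*F))
-m(3, -4) + 6 = -(3 - 4)/(2*3) + 6 = -(-1)/(2*3) + 6 = -1*(-⅙) + 6 = ⅙ + 6 = 37/6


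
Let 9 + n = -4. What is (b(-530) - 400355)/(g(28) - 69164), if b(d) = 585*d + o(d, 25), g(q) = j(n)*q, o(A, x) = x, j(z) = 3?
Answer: 3229/314 ≈ 10.283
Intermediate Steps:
n = -13 (n = -9 - 4 = -13)
g(q) = 3*q
b(d) = 25 + 585*d (b(d) = 585*d + 25 = 25 + 585*d)
(b(-530) - 400355)/(g(28) - 69164) = ((25 + 585*(-530)) - 400355)/(3*28 - 69164) = ((25 - 310050) - 400355)/(84 - 69164) = (-310025 - 400355)/(-69080) = -710380*(-1/69080) = 3229/314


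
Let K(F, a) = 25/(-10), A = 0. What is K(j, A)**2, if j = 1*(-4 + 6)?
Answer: 25/4 ≈ 6.2500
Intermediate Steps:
j = 2 (j = 1*2 = 2)
K(F, a) = -5/2 (K(F, a) = 25*(-1/10) = -5/2)
K(j, A)**2 = (-5/2)**2 = 25/4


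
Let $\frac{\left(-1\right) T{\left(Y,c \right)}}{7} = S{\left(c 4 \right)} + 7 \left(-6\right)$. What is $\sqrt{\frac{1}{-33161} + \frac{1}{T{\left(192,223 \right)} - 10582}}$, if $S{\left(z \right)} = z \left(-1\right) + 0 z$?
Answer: $\frac{i \sqrt{1247326310055}}{67051542} \approx 0.016656 i$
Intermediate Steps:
$S{\left(z \right)} = - z$ ($S{\left(z \right)} = - z + 0 = - z$)
$T{\left(Y,c \right)} = 294 + 28 c$ ($T{\left(Y,c \right)} = - 7 \left(- c 4 + 7 \left(-6\right)\right) = - 7 \left(- 4 c - 42\right) = - 7 \left(-42 - 4 c\right) = 294 + 28 c$)
$\sqrt{\frac{1}{-33161} + \frac{1}{T{\left(192,223 \right)} - 10582}} = \sqrt{\frac{1}{-33161} + \frac{1}{\left(294 + 28 \cdot 223\right) - 10582}} = \sqrt{- \frac{1}{33161} + \frac{1}{\left(294 + 6244\right) - 10582}} = \sqrt{- \frac{1}{33161} + \frac{1}{6538 - 10582}} = \sqrt{- \frac{1}{33161} + \frac{1}{-4044}} = \sqrt{- \frac{1}{33161} - \frac{1}{4044}} = \sqrt{- \frac{37205}{134103084}} = \frac{i \sqrt{1247326310055}}{67051542}$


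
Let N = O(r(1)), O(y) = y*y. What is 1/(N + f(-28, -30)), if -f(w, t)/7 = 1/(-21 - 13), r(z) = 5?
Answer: 34/857 ≈ 0.039673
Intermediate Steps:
O(y) = y**2
N = 25 (N = 5**2 = 25)
f(w, t) = 7/34 (f(w, t) = -7/(-21 - 13) = -7/(-34) = -7*(-1/34) = 7/34)
1/(N + f(-28, -30)) = 1/(25 + 7/34) = 1/(857/34) = 34/857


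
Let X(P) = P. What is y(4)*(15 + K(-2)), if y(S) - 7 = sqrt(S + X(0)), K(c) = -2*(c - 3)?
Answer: 225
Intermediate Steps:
K(c) = 6 - 2*c (K(c) = -2*(-3 + c) = 6 - 2*c)
y(S) = 7 + sqrt(S) (y(S) = 7 + sqrt(S + 0) = 7 + sqrt(S))
y(4)*(15 + K(-2)) = (7 + sqrt(4))*(15 + (6 - 2*(-2))) = (7 + 2)*(15 + (6 + 4)) = 9*(15 + 10) = 9*25 = 225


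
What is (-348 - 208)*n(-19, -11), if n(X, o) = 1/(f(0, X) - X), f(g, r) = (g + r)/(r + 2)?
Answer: -4726/171 ≈ -27.637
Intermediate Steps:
f(g, r) = (g + r)/(2 + r)
n(X, o) = 1/(-X + X/(2 + X)) (n(X, o) = 1/((0 + X)/(2 + X) - X) = 1/(X/(2 + X) - X) = 1/(-X + X/(2 + X)))
(-348 - 208)*n(-19, -11) = (-348 - 208)*((-2 - 1*(-19))/((-19)*(1 - 19))) = -(-556)*(-2 + 19)/(19*(-18)) = -(-556)*(-1)*17/(19*18) = -556*17/342 = -4726/171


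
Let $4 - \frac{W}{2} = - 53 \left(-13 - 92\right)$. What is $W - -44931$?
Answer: $33809$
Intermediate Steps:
$W = -11122$ ($W = 8 - 2 \left(- 53 \left(-13 - 92\right)\right) = 8 - 2 \left(\left(-53\right) \left(-105\right)\right) = 8 - 11130 = -11122$)
$W - -44931 = -11122 - -44931 = -11122 + 44931 = 33809$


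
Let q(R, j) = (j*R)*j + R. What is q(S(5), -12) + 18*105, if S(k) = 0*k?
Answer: 1890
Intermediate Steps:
S(k) = 0
q(R, j) = R + R*j**2 (q(R, j) = (R*j)*j + R = R*j**2 + R = R + R*j**2)
q(S(5), -12) + 18*105 = 0*(1 + (-12)**2) + 18*105 = 0*(1 + 144) + 1890 = 0*145 + 1890 = 0 + 1890 = 1890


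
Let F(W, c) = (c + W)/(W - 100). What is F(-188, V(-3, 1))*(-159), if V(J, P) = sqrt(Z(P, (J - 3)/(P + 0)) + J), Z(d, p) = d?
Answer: -2491/24 + 53*I*sqrt(2)/96 ≈ -103.79 + 0.78076*I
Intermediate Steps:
V(J, P) = sqrt(J + P) (V(J, P) = sqrt(P + J) = sqrt(J + P))
F(W, c) = (W + c)/(-100 + W)
F(-188, V(-3, 1))*(-159) = ((-188 + sqrt(-3 + 1))/(-100 - 188))*(-159) = ((-188 + sqrt(-2))/(-288))*(-159) = -(-188 + I*sqrt(2))/288*(-159) = (47/72 - I*sqrt(2)/288)*(-159) = -2491/24 + 53*I*sqrt(2)/96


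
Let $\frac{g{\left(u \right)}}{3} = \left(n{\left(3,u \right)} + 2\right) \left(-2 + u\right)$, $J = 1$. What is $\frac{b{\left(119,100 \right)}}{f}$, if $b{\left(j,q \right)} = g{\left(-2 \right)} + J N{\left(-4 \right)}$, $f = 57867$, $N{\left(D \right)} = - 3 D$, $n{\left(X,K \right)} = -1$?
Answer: $0$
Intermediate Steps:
$g{\left(u \right)} = -6 + 3 u$ ($g{\left(u \right)} = 3 \left(-1 + 2\right) \left(-2 + u\right) = 3 \cdot 1 \left(-2 + u\right) = 3 \left(-2 + u\right) = -6 + 3 u$)
$b{\left(j,q \right)} = 0$ ($b{\left(j,q \right)} = \left(-6 + 3 \left(-2\right)\right) + 1 \left(\left(-3\right) \left(-4\right)\right) = \left(-6 - 6\right) + 1 \cdot 12 = -12 + 12 = 0$)
$\frac{b{\left(119,100 \right)}}{f} = \frac{0}{57867} = 0 \cdot \frac{1}{57867} = 0$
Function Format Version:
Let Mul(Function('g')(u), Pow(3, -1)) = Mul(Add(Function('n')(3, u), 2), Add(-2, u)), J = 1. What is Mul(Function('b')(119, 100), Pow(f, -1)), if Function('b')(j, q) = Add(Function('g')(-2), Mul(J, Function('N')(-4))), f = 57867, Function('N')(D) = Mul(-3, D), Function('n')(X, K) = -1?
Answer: 0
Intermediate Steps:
Function('g')(u) = Add(-6, Mul(3, u)) (Function('g')(u) = Mul(3, Mul(Add(-1, 2), Add(-2, u))) = Mul(3, Mul(1, Add(-2, u))) = Mul(3, Add(-2, u)) = Add(-6, Mul(3, u)))
Function('b')(j, q) = 0 (Function('b')(j, q) = Add(Add(-6, Mul(3, -2)), Mul(1, Mul(-3, -4))) = Add(Add(-6, -6), Mul(1, 12)) = Add(-12, 12) = 0)
Mul(Function('b')(119, 100), Pow(f, -1)) = Mul(0, Pow(57867, -1)) = Mul(0, Rational(1, 57867)) = 0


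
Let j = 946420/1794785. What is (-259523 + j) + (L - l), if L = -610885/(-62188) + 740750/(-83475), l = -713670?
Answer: 4835765778732756313/10647984145932 ≈ 4.5415e+5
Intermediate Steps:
j = 189284/358957 (j = 946420*(1/1794785) = 189284/358957 ≈ 0.52732)
L = 28159225/29663676 (L = -610885*(-1/62188) + 740750*(-1/83475) = 610885/62188 - 29630/3339 = 28159225/29663676 ≈ 0.94928)
(-259523 + j) + (L - l) = (-259523 + 189284/358957) + (28159225/29663676 - 1*(-713670)) = -93157408227/358957 + (28159225/29663676 + 713670) = -93157408227/358957 + 21170103810145/29663676 = 4835765778732756313/10647984145932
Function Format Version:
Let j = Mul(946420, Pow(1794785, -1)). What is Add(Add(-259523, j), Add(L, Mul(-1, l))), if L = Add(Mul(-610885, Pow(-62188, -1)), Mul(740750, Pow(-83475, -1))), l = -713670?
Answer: Rational(4835765778732756313, 10647984145932) ≈ 4.5415e+5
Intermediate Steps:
j = Rational(189284, 358957) (j = Mul(946420, Rational(1, 1794785)) = Rational(189284, 358957) ≈ 0.52732)
L = Rational(28159225, 29663676) (L = Add(Mul(-610885, Rational(-1, 62188)), Mul(740750, Rational(-1, 83475))) = Add(Rational(610885, 62188), Rational(-29630, 3339)) = Rational(28159225, 29663676) ≈ 0.94928)
Add(Add(-259523, j), Add(L, Mul(-1, l))) = Add(Add(-259523, Rational(189284, 358957)), Add(Rational(28159225, 29663676), Mul(-1, -713670))) = Add(Rational(-93157408227, 358957), Add(Rational(28159225, 29663676), 713670)) = Add(Rational(-93157408227, 358957), Rational(21170103810145, 29663676)) = Rational(4835765778732756313, 10647984145932)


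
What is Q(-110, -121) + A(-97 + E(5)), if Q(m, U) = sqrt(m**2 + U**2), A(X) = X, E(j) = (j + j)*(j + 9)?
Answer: 43 + 11*sqrt(221) ≈ 206.53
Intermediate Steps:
E(j) = 2*j*(9 + j) (E(j) = (2*j)*(9 + j) = 2*j*(9 + j))
Q(m, U) = sqrt(U**2 + m**2)
Q(-110, -121) + A(-97 + E(5)) = sqrt((-121)**2 + (-110)**2) + (-97 + 2*5*(9 + 5)) = sqrt(14641 + 12100) + (-97 + 2*5*14) = sqrt(26741) + (-97 + 140) = 11*sqrt(221) + 43 = 43 + 11*sqrt(221)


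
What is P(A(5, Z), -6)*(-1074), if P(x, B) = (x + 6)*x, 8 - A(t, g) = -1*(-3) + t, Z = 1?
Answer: 0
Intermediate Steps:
A(t, g) = 5 - t (A(t, g) = 8 - (-1*(-3) + t) = 8 - (3 + t) = 8 + (-3 - t) = 5 - t)
P(x, B) = x*(6 + x) (P(x, B) = (6 + x)*x = x*(6 + x))
P(A(5, Z), -6)*(-1074) = ((5 - 1*5)*(6 + (5 - 1*5)))*(-1074) = ((5 - 5)*(6 + (5 - 5)))*(-1074) = (0*(6 + 0))*(-1074) = (0*6)*(-1074) = 0*(-1074) = 0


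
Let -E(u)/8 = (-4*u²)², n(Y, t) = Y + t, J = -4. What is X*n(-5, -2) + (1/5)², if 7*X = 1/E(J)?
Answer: 32793/819200 ≈ 0.040031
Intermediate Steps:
E(u) = -128*u⁴ (E(u) = -8*16*u⁴ = -128*u⁴)
X = -1/229376 (X = 1/(7*((-128*(-4)⁴))) = 1/(7*((-128*256))) = (⅐)/(-32768) = (⅐)*(-1/32768) = -1/229376 ≈ -4.3597e-6)
X*n(-5, -2) + (1/5)² = -(-5 - 2)/229376 + (1/5)² = -1/229376*(-7) + (⅕)² = 1/32768 + 1/25 = 32793/819200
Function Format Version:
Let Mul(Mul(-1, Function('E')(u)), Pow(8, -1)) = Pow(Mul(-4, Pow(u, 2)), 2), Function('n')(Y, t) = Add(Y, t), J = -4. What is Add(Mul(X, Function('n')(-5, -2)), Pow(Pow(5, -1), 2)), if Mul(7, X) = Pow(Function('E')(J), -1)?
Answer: Rational(32793, 819200) ≈ 0.040031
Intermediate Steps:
Function('E')(u) = Mul(-128, Pow(u, 4)) (Function('E')(u) = Mul(-8, Pow(Mul(-4, Pow(u, 2)), 2)) = Mul(-8, Mul(16, Pow(u, 4))) = Mul(-128, Pow(u, 4)))
X = Rational(-1, 229376) (X = Mul(Rational(1, 7), Pow(Mul(-128, Pow(-4, 4)), -1)) = Mul(Rational(1, 7), Pow(Mul(-128, 256), -1)) = Mul(Rational(1, 7), Pow(-32768, -1)) = Mul(Rational(1, 7), Rational(-1, 32768)) = Rational(-1, 229376) ≈ -4.3597e-6)
Add(Mul(X, Function('n')(-5, -2)), Pow(Pow(5, -1), 2)) = Add(Mul(Rational(-1, 229376), Add(-5, -2)), Pow(Pow(5, -1), 2)) = Add(Mul(Rational(-1, 229376), -7), Pow(Rational(1, 5), 2)) = Add(Rational(1, 32768), Rational(1, 25)) = Rational(32793, 819200)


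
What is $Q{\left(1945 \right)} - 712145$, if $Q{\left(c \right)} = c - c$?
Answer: $-712145$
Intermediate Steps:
$Q{\left(c \right)} = 0$
$Q{\left(1945 \right)} - 712145 = 0 - 712145 = -712145$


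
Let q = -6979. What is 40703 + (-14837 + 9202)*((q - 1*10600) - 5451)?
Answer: 129814753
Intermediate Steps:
40703 + (-14837 + 9202)*((q - 1*10600) - 5451) = 40703 + (-14837 + 9202)*((-6979 - 1*10600) - 5451) = 40703 - 5635*((-6979 - 10600) - 5451) = 40703 - 5635*(-17579 - 5451) = 40703 - 5635*(-23030) = 40703 + 129774050 = 129814753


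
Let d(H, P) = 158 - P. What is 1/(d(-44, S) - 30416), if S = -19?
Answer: -1/30239 ≈ -3.3070e-5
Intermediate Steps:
1/(d(-44, S) - 30416) = 1/((158 - 1*(-19)) - 30416) = 1/((158 + 19) - 30416) = 1/(177 - 30416) = 1/(-30239) = -1/30239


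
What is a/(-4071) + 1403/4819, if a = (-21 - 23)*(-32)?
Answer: -17599/321609 ≈ -0.054722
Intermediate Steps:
a = 1408 (a = -44*(-32) = 1408)
a/(-4071) + 1403/4819 = 1408/(-4071) + 1403/4819 = 1408*(-1/4071) + 1403*(1/4819) = -1408/4071 + 23/79 = -17599/321609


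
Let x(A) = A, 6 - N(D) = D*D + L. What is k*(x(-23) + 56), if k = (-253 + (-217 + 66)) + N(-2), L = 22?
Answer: -13992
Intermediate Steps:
N(D) = -16 - D² (N(D) = 6 - (D*D + 22) = 6 - (D² + 22) = 6 - (22 + D²) = 6 + (-22 - D²) = -16 - D²)
k = -424 (k = (-253 + (-217 + 66)) + (-16 - 1*(-2)²) = (-253 - 151) + (-16 - 1*4) = -404 + (-16 - 4) = -404 - 20 = -424)
k*(x(-23) + 56) = -424*(-23 + 56) = -424*33 = -13992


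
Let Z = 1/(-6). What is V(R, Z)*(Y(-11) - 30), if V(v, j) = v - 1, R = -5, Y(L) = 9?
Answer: 126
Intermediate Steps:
Z = -⅙ ≈ -0.16667
V(v, j) = -1 + v
V(R, Z)*(Y(-11) - 30) = (-1 - 5)*(9 - 30) = -6*(-21) = 126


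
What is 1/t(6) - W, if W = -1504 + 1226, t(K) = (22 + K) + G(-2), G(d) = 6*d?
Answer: 4449/16 ≈ 278.06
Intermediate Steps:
t(K) = 10 + K (t(K) = (22 + K) + 6*(-2) = (22 + K) - 12 = 10 + K)
W = -278
1/t(6) - W = 1/(10 + 6) - 1*(-278) = 1/16 + 278 = 4449/16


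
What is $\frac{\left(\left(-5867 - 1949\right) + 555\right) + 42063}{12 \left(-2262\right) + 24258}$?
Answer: $- \frac{17401}{1443} \approx -12.059$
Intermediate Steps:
$\frac{\left(\left(-5867 - 1949\right) + 555\right) + 42063}{12 \left(-2262\right) + 24258} = \frac{\left(-7816 + 555\right) + 42063}{-27144 + 24258} = \frac{-7261 + 42063}{-2886} = 34802 \left(- \frac{1}{2886}\right) = - \frac{17401}{1443}$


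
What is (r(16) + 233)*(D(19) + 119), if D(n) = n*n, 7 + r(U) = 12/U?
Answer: 108840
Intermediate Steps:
r(U) = -7 + 12/U
D(n) = n²
(r(16) + 233)*(D(19) + 119) = ((-7 + 12/16) + 233)*(19² + 119) = ((-7 + 12*(1/16)) + 233)*(361 + 119) = ((-7 + ¾) + 233)*480 = (-25/4 + 233)*480 = (907/4)*480 = 108840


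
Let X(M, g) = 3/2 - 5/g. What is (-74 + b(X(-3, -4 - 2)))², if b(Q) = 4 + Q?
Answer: 41209/9 ≈ 4578.8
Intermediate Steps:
X(M, g) = 3/2 - 5/g (X(M, g) = 3*(½) - 5/g = 3/2 - 5/g)
(-74 + b(X(-3, -4 - 2)))² = (-74 + (4 + (3/2 - 5/(-4 - 2))))² = (-74 + (4 + (3/2 - 5/(-6))))² = (-74 + (4 + (3/2 - 5*(-⅙))))² = (-74 + (4 + (3/2 + ⅚)))² = (-74 + (4 + 7/3))² = (-74 + 19/3)² = (-203/3)² = 41209/9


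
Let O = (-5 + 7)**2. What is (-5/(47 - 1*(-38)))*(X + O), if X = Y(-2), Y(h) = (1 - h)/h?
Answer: -5/34 ≈ -0.14706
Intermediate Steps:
Y(h) = (1 - h)/h
X = -3/2 (X = (1 - 1*(-2))/(-2) = -(1 + 2)/2 = -1/2*3 = -3/2 ≈ -1.5000)
O = 4 (O = 2**2 = 4)
(-5/(47 - 1*(-38)))*(X + O) = (-5/(47 - 1*(-38)))*(-3/2 + 4) = -5/(47 + 38)*(5/2) = -5/85*(5/2) = -5*1/85*(5/2) = -1/17*5/2 = -5/34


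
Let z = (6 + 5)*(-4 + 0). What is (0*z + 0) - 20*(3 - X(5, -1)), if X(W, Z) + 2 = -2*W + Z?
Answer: -320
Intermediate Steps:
X(W, Z) = -2 + Z - 2*W (X(W, Z) = -2 + (-2*W + Z) = -2 + (Z - 2*W) = -2 + Z - 2*W)
z = -44 (z = 11*(-4) = -44)
(0*z + 0) - 20*(3 - X(5, -1)) = (0*(-44) + 0) - 20*(3 - (-2 - 1 - 2*5)) = (0 + 0) - 20*(3 - (-2 - 1 - 10)) = 0 - 20*(3 - 1*(-13)) = 0 - 20*(3 + 13) = 0 - 20*16 = 0 - 5*64 = 0 - 320 = -320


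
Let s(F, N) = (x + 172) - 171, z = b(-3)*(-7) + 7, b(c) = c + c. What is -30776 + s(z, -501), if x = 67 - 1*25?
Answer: -30733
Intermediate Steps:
b(c) = 2*c
x = 42 (x = 67 - 25 = 42)
z = 49 (z = (2*(-3))*(-7) + 7 = -6*(-7) + 7 = 42 + 7 = 49)
s(F, N) = 43 (s(F, N) = (42 + 172) - 171 = 214 - 171 = 43)
-30776 + s(z, -501) = -30776 + 43 = -30733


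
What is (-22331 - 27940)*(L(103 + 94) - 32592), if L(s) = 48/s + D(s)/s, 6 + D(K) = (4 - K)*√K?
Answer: 322769077722/197 + 9702303*√197/197 ≈ 1.6391e+9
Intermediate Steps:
D(K) = -6 + √K*(4 - K) (D(K) = -6 + (4 - K)*√K = -6 + √K*(4 - K))
L(s) = 48/s + (-6 - s^(3/2) + 4*√s)/s
(-22331 - 27940)*(L(103 + 94) - 32592) = (-22331 - 27940)*((42 - (103 + 94)^(3/2) + 4*√(103 + 94))/(103 + 94) - 32592) = -50271*((42 - 197^(3/2) + 4*√197)/197 - 32592) = -50271*((42 - 197*√197 + 4*√197)/197 - 32592) = -50271*((42 - 193*√197)/197 - 32592) = -50271*((42/197 - 193*√197/197) - 32592) = -50271*(-6420582/197 - 193*√197/197) = 322769077722/197 + 9702303*√197/197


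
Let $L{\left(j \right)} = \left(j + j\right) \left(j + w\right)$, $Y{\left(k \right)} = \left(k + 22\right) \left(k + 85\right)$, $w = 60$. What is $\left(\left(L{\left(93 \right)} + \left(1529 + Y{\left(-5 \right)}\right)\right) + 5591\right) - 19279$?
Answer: $17659$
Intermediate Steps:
$Y{\left(k \right)} = \left(22 + k\right) \left(85 + k\right)$
$L{\left(j \right)} = 2 j \left(60 + j\right)$ ($L{\left(j \right)} = \left(j + j\right) \left(j + 60\right) = 2 j \left(60 + j\right)$)
$\left(\left(L{\left(93 \right)} + \left(1529 + Y{\left(-5 \right)}\right)\right) + 5591\right) - 19279 = \left(\left(2 \cdot 93 \left(60 + 93\right) + \left(1529 + \left(1870 + \left(-5\right)^{2} + 107 \left(-5\right)\right)\right)\right) + 5591\right) - 19279 = \left(\left(2 \cdot 93 \cdot 153 + \left(1529 + \left(1870 + 25 - 535\right)\right)\right) + 5591\right) - 19279 = \left(\left(28458 + \left(1529 + 1360\right)\right) + 5591\right) - 19279 = \left(\left(28458 + 2889\right) + 5591\right) - 19279 = \left(31347 + 5591\right) - 19279 = 36938 - 19279 = 17659$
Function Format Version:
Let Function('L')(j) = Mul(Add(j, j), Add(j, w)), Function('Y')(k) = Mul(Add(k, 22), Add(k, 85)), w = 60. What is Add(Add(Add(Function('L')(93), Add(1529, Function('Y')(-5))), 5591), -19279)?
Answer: 17659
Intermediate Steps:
Function('Y')(k) = Mul(Add(22, k), Add(85, k))
Function('L')(j) = Mul(2, j, Add(60, j)) (Function('L')(j) = Mul(Add(j, j), Add(j, 60)) = Mul(Mul(2, j), Add(60, j)) = Mul(2, j, Add(60, j)))
Add(Add(Add(Function('L')(93), Add(1529, Function('Y')(-5))), 5591), -19279) = Add(Add(Add(Mul(2, 93, Add(60, 93)), Add(1529, Add(1870, Pow(-5, 2), Mul(107, -5)))), 5591), -19279) = Add(Add(Add(Mul(2, 93, 153), Add(1529, Add(1870, 25, -535))), 5591), -19279) = Add(Add(Add(28458, Add(1529, 1360)), 5591), -19279) = Add(Add(Add(28458, 2889), 5591), -19279) = Add(Add(31347, 5591), -19279) = Add(36938, -19279) = 17659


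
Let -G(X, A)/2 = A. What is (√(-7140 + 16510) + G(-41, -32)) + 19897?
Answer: 19961 + √9370 ≈ 20058.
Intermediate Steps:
G(X, A) = -2*A
(√(-7140 + 16510) + G(-41, -32)) + 19897 = (√(-7140 + 16510) - 2*(-32)) + 19897 = (√9370 + 64) + 19897 = (64 + √9370) + 19897 = 19961 + √9370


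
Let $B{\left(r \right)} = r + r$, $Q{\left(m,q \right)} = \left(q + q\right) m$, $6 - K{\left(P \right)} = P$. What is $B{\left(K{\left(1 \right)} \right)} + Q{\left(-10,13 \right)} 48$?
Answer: $-12470$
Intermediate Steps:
$K{\left(P \right)} = 6 - P$
$Q{\left(m,q \right)} = 2 m q$ ($Q{\left(m,q \right)} = 2 q m = 2 m q$)
$B{\left(r \right)} = 2 r$
$B{\left(K{\left(1 \right)} \right)} + Q{\left(-10,13 \right)} 48 = 2 \left(6 - 1\right) + 2 \left(-10\right) 13 \cdot 48 = 2 \left(6 - 1\right) - 12480 = 2 \cdot 5 - 12480 = 10 - 12480 = -12470$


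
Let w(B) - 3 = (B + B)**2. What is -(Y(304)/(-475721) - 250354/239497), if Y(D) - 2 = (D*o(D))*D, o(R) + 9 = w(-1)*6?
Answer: 849499841044/113933752337 ≈ 7.4561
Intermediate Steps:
w(B) = 3 + 4*B**2 (w(B) = 3 + (B + B)**2 = 3 + (2*B)**2 = 3 + 4*B**2)
o(R) = 33 (o(R) = -9 + (3 + 4*(-1)**2)*6 = -9 + (3 + 4*1)*6 = -9 + (3 + 4)*6 = -9 + 7*6 = -9 + 42 = 33)
Y(D) = 2 + 33*D**2 (Y(D) = 2 + (D*33)*D = 2 + (33*D)*D = 2 + 33*D**2)
-(Y(304)/(-475721) - 250354/239497) = -((2 + 33*304**2)/(-475721) - 250354/239497) = -((2 + 33*92416)*(-1/475721) - 250354*1/239497) = -((2 + 3049728)*(-1/475721) - 250354/239497) = -(3049730*(-1/475721) - 250354/239497) = -(-3049730/475721 - 250354/239497) = -1*(-849499841044/113933752337) = 849499841044/113933752337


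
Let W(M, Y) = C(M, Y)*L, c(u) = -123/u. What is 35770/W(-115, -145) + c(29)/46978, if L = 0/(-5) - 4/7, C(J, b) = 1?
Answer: -42640227709/681181 ≈ -62598.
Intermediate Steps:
L = -4/7 (L = 0*(-⅕) - 4*⅐ = 0 - 4/7 = -4/7 ≈ -0.57143)
W(M, Y) = -4/7 (W(M, Y) = 1*(-4/7) = -4/7)
35770/W(-115, -145) + c(29)/46978 = 35770/(-4/7) - 123/29/46978 = 35770*(-7/4) - 123*1/29*(1/46978) = -125195/2 - 123/29*1/46978 = -125195/2 - 123/1362362 = -42640227709/681181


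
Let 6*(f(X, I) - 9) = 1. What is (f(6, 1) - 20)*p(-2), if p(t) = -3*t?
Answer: -65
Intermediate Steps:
f(X, I) = 55/6 (f(X, I) = 9 + (1/6)*1 = 9 + 1/6 = 55/6)
(f(6, 1) - 20)*p(-2) = (55/6 - 20)*(-3*(-2)) = -65/6*6 = -65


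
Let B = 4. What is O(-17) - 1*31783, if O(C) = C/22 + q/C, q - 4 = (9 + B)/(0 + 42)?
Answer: -124815871/3927 ≈ -31784.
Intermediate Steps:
q = 181/42 (q = 4 + (9 + 4)/(0 + 42) = 4 + 13/42 = 181/42 ≈ 4.3095)
O(C) = C/22 + 181/(42*C)
O(-17) - 1*31783 = ((1/22)*(-17) + (181/42)/(-17)) - 1*31783 = (-17/22 + (181/42)*(-1/17)) - 31783 = (-17/22 - 181/714) - 31783 = -4030/3927 - 31783 = -124815871/3927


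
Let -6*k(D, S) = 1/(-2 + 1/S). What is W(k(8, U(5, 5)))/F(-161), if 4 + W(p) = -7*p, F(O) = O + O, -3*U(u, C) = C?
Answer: 347/25116 ≈ 0.013816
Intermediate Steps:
U(u, C) = -C/3
F(O) = 2*O
k(D, S) = -1/(6*(-2 + 1/S))
W(p) = -4 - 7*p
W(k(8, U(5, 5)))/F(-161) = (-4 - 7*(-⅓*5)/(6*(-1 + 2*(-⅓*5))))/((2*(-161))) = (-4 - 7*(-5)/(6*3*(-1 + 2*(-5/3))))/(-322) = (-4 - 7*(-5)/(6*3*(-1 - 10/3)))*(-1/322) = (-4 - 7*(-5)/(6*3*(-13/3)))*(-1/322) = (-4 - 7*(-5)*(-3)/(6*3*13))*(-1/322) = (-4 - 7*5/78)*(-1/322) = (-4 - 35/78)*(-1/322) = -347/78*(-1/322) = 347/25116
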